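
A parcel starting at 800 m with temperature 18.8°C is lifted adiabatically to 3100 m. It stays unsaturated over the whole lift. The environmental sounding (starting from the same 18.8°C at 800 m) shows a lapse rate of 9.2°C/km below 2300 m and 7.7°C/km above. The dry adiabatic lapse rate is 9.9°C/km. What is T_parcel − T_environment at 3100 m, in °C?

Parcel:
  Dry to 3100 m: -9.9 × 2.3 km = -22.77°C, so T = -3.97°C.
Environment:
  Environment, lower layer to 2300 m: -9.2 × 1.5 km = -13.8°C, so T = 5°C.
  Environment, upper layer to 3100 m: -7.7 × 0.8 km = -6.16°C, so T = -1.16°C.
T_parcel − T_env = -3.97 − (-1.16) = -2.81°C

-2.81°C (parcel cooler than environment)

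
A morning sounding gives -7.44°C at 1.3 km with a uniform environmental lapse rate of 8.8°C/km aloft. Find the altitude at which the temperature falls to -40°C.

5 km

Height above start = (-7.44 − (-40)) / 8.8 = 3.7 km
Altitude = 1300 m + 3700 m = 5000 m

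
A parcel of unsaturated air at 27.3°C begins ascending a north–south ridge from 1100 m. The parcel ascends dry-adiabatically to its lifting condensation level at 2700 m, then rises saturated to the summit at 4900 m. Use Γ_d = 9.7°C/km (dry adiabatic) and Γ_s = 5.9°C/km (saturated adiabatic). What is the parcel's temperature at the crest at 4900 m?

-1.2°C

1100 → 2700 m (dry, 9.7°C/km): ΔT = -9.7 × 1.6 = -15.52°C → T = 11.78°C
2700 → 4900 m (saturated, 5.9°C/km): ΔT = -5.9 × 2.2 = -12.98°C → T = -1.2°C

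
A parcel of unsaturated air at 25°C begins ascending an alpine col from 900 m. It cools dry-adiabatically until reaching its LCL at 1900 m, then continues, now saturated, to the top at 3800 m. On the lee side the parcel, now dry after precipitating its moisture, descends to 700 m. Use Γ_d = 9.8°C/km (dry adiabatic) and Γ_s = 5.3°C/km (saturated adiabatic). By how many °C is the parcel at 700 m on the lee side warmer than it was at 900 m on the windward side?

900–1900 m, dry: Δz = 1 km ⇒ ΔT = -9.8°C; T = 15.2°C
1900–3800 m, saturated: Δz = 1.9 km ⇒ ΔT = -10.07°C; T = 5.13°C
3800–700 m, dry descent: Δz = 3.1 km ⇒ ΔT = +30.38°C; T = 35.51°C
Net change vs windward start: 35.51 − 25 = +10.51°C

+10.51°C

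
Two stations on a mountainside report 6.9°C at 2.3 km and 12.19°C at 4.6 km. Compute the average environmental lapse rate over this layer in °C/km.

-2.3°C/km

Γ = −ΔT/Δz = (6.9 − 12.19) / (4600 − 2300) m
  = -5.29°C / 2.3 km = -2.3°C/km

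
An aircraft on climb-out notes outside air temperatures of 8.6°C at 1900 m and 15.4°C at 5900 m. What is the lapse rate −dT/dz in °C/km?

-1.7°C/km

Γ = −ΔT/Δz = (8.6 − 15.4) / (5900 − 1900) m
  = -6.8°C / 4 km = -1.7°C/km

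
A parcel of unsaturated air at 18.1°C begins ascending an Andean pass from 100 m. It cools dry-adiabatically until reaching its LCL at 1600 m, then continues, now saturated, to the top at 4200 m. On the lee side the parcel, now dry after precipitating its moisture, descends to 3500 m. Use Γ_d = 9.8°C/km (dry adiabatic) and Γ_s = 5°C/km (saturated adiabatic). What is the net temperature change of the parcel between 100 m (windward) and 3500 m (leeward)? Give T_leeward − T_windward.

-20.84°C

100 → 1600 m (dry, 9.8°C/km): ΔT = -9.8 × 1.5 = -14.7°C → T = 3.4°C
1600 → 4200 m (saturated, 5°C/km): ΔT = -5 × 2.6 = -13°C → T = -9.6°C
4200 → 3500 m (dry descent, 9.8°C/km): ΔT = +9.8 × 0.7 = +6.86°C → T = -2.74°C
Net change vs windward start: -2.74 − 18.1 = -20.84°C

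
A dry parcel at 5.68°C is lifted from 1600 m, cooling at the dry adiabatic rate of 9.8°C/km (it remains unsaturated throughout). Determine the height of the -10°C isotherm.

3200 m

Height above start = (5.68 − (-10)) / 9.8 = 1.6 km
Altitude = 1600 m + 1600 m = 3200 m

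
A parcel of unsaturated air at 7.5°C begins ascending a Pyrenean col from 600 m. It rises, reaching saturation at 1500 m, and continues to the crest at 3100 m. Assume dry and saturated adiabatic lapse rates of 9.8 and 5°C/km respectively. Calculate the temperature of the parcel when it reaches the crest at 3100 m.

-9.32°C

600 → 1500 m (dry, 9.8°C/km): ΔT = -9.8 × 0.9 = -8.82°C → T = -1.32°C
1500 → 3100 m (saturated, 5°C/km): ΔT = -5 × 1.6 = -8°C → T = -9.32°C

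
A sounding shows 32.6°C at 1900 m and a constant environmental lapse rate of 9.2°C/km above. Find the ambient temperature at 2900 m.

1900–2900 m, environmental: Δz = 1 km ⇒ ΔT = -9.2°C; T = 23.4°C

23.4°C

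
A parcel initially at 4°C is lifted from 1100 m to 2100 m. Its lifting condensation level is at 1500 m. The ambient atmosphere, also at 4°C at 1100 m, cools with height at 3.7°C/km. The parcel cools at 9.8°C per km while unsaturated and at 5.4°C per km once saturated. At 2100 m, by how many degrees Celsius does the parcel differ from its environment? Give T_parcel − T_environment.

Parcel:
  1100 → 1500 m (dry, 9.8°C/km): ΔT = -9.8 × 0.4 = -3.92°C → T = 0.08°C
  1500 → 2100 m (saturated, 5.4°C/km): ΔT = -5.4 × 0.6 = -3.24°C → T = -3.16°C
Environment:
  1100 → 2100 m (environment, 3.7°C/km): ΔT = -3.7 × 1 = -3.7°C → T = 0.3°C
T_parcel − T_env = -3.16 − 0.3 = -3.46°C

-3.46°C (parcel cooler than environment)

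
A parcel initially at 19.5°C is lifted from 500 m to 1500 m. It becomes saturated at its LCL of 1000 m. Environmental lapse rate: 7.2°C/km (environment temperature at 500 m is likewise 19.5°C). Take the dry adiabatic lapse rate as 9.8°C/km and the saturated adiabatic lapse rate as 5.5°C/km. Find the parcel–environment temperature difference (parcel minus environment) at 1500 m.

-0.45°C (parcel cooler than environment)

Parcel:
  500 → 1000 m (dry, 9.8°C/km): ΔT = -9.8 × 0.5 = -4.9°C → T = 14.6°C
  1000 → 1500 m (saturated, 5.5°C/km): ΔT = -5.5 × 0.5 = -2.75°C → T = 11.85°C
Environment:
  500 → 1500 m (environment, 7.2°C/km): ΔT = -7.2 × 1 = -7.2°C → T = 12.3°C
T_parcel − T_env = 11.85 − 12.3 = -0.45°C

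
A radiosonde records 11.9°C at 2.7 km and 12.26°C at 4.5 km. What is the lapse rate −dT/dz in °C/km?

-0.2°C/km

Γ = −ΔT/Δz = (11.9 − 12.26) / (4500 − 2700) m
  = -0.36°C / 1.8 km = -0.2°C/km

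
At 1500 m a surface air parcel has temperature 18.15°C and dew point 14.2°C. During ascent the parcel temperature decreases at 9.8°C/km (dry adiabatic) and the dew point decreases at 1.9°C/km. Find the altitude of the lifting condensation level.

2000 m

T and T_d converge at 9.8 − 1.9 = 7.9°C per km
Height above start = (18.15 − 14.2) / 7.9 = 0.5 km
LCL altitude = 1500 m + 500 m = 2000 m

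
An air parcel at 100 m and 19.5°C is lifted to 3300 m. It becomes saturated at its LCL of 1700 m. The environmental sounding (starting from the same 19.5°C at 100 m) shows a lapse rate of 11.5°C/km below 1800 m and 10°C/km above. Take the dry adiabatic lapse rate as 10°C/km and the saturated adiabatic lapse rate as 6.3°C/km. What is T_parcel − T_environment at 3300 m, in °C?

Parcel:
  Dry to 1700 m: -10 × 1.6 km = -16°C, so T = 3.5°C.
  Saturated to 3300 m: -6.3 × 1.6 km = -10.08°C, so T = -6.58°C.
Environment:
  Environment, lower layer to 1800 m: -11.5 × 1.7 km = -19.55°C, so T = -0.05°C.
  Environment, upper layer to 3300 m: -10 × 1.5 km = -15°C, so T = -15.05°C.
T_parcel − T_env = -6.58 − (-15.05) = +8.47°C

+8.47°C (parcel warmer than environment)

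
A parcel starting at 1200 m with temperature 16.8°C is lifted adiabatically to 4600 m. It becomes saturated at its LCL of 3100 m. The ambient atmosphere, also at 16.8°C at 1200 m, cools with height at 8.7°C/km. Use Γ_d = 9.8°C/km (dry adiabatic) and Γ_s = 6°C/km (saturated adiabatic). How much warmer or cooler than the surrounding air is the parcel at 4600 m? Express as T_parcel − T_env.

Parcel:
  1200 → 3100 m (dry, 9.8°C/km): ΔT = -9.8 × 1.9 = -18.62°C → T = -1.82°C
  3100 → 4600 m (saturated, 6°C/km): ΔT = -6 × 1.5 = -9°C → T = -10.82°C
Environment:
  1200 → 4600 m (environment, 8.7°C/km): ΔT = -8.7 × 3.4 = -29.58°C → T = -12.78°C
T_parcel − T_env = -10.82 − (-12.78) = +1.96°C

+1.96°C (parcel warmer than environment)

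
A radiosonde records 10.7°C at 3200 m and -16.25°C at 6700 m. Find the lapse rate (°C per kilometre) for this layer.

7.7°C/km

Γ = −ΔT/Δz = (10.7 − (-16.25)) / (6700 − 3200) m
  = 26.95°C / 3.5 km = 7.7°C/km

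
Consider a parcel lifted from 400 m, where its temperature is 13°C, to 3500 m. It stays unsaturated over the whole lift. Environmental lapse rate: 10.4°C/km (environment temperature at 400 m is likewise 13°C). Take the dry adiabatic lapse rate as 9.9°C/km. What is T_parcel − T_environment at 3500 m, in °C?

Parcel:
  400 → 3500 m (dry, 9.9°C/km): ΔT = -9.9 × 3.1 = -30.69°C → T = -17.69°C
Environment:
  400 → 3500 m (environment, 10.4°C/km): ΔT = -10.4 × 3.1 = -32.24°C → T = -19.24°C
T_parcel − T_env = -17.69 − (-19.24) = +1.55°C

+1.55°C (parcel warmer than environment)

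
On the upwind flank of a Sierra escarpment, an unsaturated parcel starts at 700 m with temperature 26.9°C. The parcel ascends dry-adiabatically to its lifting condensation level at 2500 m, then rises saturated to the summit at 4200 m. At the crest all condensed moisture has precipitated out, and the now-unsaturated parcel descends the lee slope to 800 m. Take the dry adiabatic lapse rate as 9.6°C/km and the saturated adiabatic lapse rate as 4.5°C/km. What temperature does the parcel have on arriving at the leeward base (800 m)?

700–2500 m, dry: Δz = 1.8 km ⇒ ΔT = -17.28°C; T = 9.62°C
2500–4200 m, saturated: Δz = 1.7 km ⇒ ΔT = -7.65°C; T = 1.97°C
4200–800 m, dry descent: Δz = 3.4 km ⇒ ΔT = +32.64°C; T = 34.61°C

34.61°C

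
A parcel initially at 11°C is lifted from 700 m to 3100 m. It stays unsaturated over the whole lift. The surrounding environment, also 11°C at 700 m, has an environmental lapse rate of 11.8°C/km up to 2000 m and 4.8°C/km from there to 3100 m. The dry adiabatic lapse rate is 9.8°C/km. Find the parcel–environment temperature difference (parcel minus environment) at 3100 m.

-2.9°C (parcel cooler than environment)

Parcel:
  700 → 3100 m (dry, 9.8°C/km): ΔT = -9.8 × 2.4 = -23.52°C → T = -12.52°C
Environment:
  700 → 2000 m (environment, lower layer, 11.8°C/km): ΔT = -11.8 × 1.3 = -15.34°C → T = -4.34°C
  2000 → 3100 m (environment, upper layer, 4.8°C/km): ΔT = -4.8 × 1.1 = -5.28°C → T = -9.62°C
T_parcel − T_env = -12.52 − (-9.62) = -2.9°C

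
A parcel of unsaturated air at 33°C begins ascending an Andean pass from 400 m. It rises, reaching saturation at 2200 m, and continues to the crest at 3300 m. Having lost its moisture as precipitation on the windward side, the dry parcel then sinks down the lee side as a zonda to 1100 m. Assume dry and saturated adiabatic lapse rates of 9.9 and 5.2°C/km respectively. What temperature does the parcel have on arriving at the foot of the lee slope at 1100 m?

31.24°C

From 400 m to 2200 m (dry): cools by 9.9 × 1.8 = 17.82°C, giving 15.18°C.
From 2200 m to 3300 m (saturated): cools by 5.2 × 1.1 = 5.72°C, giving 9.46°C.
From 3300 m to 1100 m (dry descent): warms by 9.9 × 2.2 = 21.78°C, giving 31.24°C.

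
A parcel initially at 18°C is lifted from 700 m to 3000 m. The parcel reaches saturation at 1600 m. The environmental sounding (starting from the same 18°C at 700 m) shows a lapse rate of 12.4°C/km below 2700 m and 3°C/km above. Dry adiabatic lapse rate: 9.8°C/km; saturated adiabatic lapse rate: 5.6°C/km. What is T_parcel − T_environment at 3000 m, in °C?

Parcel:
  From 700 m to 1600 m (dry): cools by 9.8 × 0.9 = 8.82°C, giving 9.18°C.
  From 1600 m to 3000 m (saturated): cools by 5.6 × 1.4 = 7.84°C, giving 1.34°C.
Environment:
  From 700 m to 2700 m (environment, lower layer): cools by 12.4 × 2 = 24.8°C, giving -6.8°C.
  From 2700 m to 3000 m (environment, upper layer): cools by 3 × 0.3 = 0.9°C, giving -7.7°C.
T_parcel − T_env = 1.34 − (-7.7) = +9.04°C

+9.04°C (parcel warmer than environment)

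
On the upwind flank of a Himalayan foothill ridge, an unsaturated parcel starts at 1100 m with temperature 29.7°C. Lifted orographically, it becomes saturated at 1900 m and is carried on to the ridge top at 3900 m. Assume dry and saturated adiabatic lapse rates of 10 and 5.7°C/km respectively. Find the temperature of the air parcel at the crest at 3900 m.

1100–1900 m, dry: Δz = 0.8 km ⇒ ΔT = -8°C; T = 21.7°C
1900–3900 m, saturated: Δz = 2 km ⇒ ΔT = -11.4°C; T = 10.3°C

10.3°C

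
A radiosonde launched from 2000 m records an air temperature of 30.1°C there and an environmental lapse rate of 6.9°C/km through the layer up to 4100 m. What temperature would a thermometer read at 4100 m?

From 2000 m to 4100 m (environmental): cools by 6.9 × 2.1 = 14.49°C, giving 15.61°C.

15.61°C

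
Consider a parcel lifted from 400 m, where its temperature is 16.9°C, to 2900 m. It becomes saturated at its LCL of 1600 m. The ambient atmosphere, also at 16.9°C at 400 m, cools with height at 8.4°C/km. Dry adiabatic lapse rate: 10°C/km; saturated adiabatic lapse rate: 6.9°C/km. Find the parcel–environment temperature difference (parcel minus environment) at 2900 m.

Parcel:
  400–1600 m, dry: Δz = 1.2 km ⇒ ΔT = -12°C; T = 4.9°C
  1600–2900 m, saturated: Δz = 1.3 km ⇒ ΔT = -8.97°C; T = -4.07°C
Environment:
  400–2900 m, environment: Δz = 2.5 km ⇒ ΔT = -21°C; T = -4.1°C
T_parcel − T_env = -4.07 − (-4.1) = +0.03°C

+0.03°C (parcel warmer than environment)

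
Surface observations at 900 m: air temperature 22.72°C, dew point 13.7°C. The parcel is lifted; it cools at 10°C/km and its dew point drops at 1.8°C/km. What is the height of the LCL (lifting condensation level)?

2000 m

T and T_d converge at 10 − 1.8 = 8.2°C per km
Height above start = (22.72 − 13.7) / 8.2 = 1.1 km
LCL altitude = 900 m + 1100 m = 2000 m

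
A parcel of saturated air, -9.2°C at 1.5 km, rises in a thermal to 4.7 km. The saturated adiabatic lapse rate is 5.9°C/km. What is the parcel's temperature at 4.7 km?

-28.08°C

1500 → 4700 m (saturated adiabatic, 5.9°C/km): ΔT = -5.9 × 3.2 = -18.88°C → T = -28.08°C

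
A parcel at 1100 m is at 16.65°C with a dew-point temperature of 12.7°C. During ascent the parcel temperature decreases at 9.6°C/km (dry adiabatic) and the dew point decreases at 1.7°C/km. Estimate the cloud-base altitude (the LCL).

T and T_d converge at 9.6 − 1.7 = 7.9°C per km
Height above start = (16.65 − 12.7) / 7.9 = 0.5 km
LCL altitude = 1100 m + 500 m = 1600 m

1600 m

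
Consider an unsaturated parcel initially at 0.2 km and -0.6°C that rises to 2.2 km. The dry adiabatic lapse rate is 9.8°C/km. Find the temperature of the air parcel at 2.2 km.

From 200 m to 2200 m (dry adiabatic): cools by 9.8 × 2 = 19.6°C, giving -20.2°C.

-20.2°C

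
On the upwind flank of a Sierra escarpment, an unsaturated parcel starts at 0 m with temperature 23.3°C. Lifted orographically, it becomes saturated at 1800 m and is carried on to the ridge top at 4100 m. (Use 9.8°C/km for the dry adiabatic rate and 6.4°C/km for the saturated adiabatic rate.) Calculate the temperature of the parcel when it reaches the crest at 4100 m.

0 → 1800 m (dry, 9.8°C/km): ΔT = -9.8 × 1.8 = -17.64°C → T = 5.66°C
1800 → 4100 m (saturated, 6.4°C/km): ΔT = -6.4 × 2.3 = -14.72°C → T = -9.06°C

-9.06°C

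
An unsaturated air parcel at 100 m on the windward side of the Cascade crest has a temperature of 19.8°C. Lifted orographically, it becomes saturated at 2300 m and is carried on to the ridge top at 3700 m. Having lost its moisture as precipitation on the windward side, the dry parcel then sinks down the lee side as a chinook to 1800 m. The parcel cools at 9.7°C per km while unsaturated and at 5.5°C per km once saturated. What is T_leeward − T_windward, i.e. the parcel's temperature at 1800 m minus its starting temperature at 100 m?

-10.61°C

100 → 2300 m (dry, 9.7°C/km): ΔT = -9.7 × 2.2 = -21.34°C → T = -1.54°C
2300 → 3700 m (saturated, 5.5°C/km): ΔT = -5.5 × 1.4 = -7.7°C → T = -9.24°C
3700 → 1800 m (dry descent, 9.7°C/km): ΔT = +9.7 × 1.9 = +18.43°C → T = 9.19°C
Net change vs windward start: 9.19 − 19.8 = -10.61°C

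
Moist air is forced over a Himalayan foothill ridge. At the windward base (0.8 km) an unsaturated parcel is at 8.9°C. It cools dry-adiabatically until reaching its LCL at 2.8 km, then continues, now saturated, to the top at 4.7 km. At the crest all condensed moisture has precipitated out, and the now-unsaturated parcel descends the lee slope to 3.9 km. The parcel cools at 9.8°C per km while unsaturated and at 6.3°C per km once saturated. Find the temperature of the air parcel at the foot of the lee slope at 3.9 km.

Dry to 2800 m: -9.8 × 2 km = -19.6°C, so T = -10.7°C.
Saturated to 4700 m: -6.3 × 1.9 km = -11.97°C, so T = -22.67°C.
Dry descent to 3900 m: +9.8 × 0.8 km = +7.84°C, so T = -14.83°C.

-14.83°C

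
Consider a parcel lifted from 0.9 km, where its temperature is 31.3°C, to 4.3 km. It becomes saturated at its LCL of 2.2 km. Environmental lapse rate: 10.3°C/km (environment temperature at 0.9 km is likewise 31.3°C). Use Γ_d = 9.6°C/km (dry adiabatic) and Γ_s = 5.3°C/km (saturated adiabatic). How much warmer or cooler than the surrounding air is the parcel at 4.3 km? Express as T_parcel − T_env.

+11.41°C (parcel warmer than environment)

Parcel:
  From 900 m to 2200 m (dry): cools by 9.6 × 1.3 = 12.48°C, giving 18.82°C.
  From 2200 m to 4300 m (saturated): cools by 5.3 × 2.1 = 11.13°C, giving 7.69°C.
Environment:
  From 900 m to 4300 m (environment): cools by 10.3 × 3.4 = 35.02°C, giving -3.72°C.
T_parcel − T_env = 7.69 − (-3.72) = +11.41°C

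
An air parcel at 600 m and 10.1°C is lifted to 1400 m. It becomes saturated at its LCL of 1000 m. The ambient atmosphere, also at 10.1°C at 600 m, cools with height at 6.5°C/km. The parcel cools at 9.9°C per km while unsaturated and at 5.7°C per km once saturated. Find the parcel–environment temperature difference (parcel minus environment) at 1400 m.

Parcel:
  600–1000 m, dry: Δz = 0.4 km ⇒ ΔT = -3.96°C; T = 6.14°C
  1000–1400 m, saturated: Δz = 0.4 km ⇒ ΔT = -2.28°C; T = 3.86°C
Environment:
  600–1400 m, environment: Δz = 0.8 km ⇒ ΔT = -5.2°C; T = 4.9°C
T_parcel − T_env = 3.86 − 4.9 = -1.04°C

-1.04°C (parcel cooler than environment)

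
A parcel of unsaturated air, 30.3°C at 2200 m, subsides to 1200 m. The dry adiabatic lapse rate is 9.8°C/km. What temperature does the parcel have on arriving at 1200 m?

2200–1200 m, dry adiabatic: Δz = 1 km ⇒ ΔT = +9.8°C; T = 40.1°C

40.1°C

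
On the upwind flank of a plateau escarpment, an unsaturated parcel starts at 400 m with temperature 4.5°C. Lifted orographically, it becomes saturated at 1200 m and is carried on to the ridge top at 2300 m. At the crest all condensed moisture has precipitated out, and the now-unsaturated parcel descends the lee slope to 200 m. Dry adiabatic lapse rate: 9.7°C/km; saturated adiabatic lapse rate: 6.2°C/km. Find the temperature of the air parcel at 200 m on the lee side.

10.29°C

From 400 m to 1200 m (dry): cools by 9.7 × 0.8 = 7.76°C, giving -3.26°C.
From 1200 m to 2300 m (saturated): cools by 6.2 × 1.1 = 6.82°C, giving -10.08°C.
From 2300 m to 200 m (dry descent): warms by 9.7 × 2.1 = 20.37°C, giving 10.29°C.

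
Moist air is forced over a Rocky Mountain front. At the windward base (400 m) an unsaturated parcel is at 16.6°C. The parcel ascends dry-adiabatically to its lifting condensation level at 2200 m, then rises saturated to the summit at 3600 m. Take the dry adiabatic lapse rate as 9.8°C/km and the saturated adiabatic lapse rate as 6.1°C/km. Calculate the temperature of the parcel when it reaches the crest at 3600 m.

Dry to 2200 m: -9.8 × 1.8 km = -17.64°C, so T = -1.04°C.
Saturated to 3600 m: -6.1 × 1.4 km = -8.54°C, so T = -9.58°C.

-9.58°C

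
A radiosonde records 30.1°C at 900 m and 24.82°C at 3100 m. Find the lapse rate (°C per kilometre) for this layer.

2.4°C/km

Γ = −ΔT/Δz = (30.1 − 24.82) / (3100 − 900) m
  = 5.28°C / 2.2 km = 2.4°C/km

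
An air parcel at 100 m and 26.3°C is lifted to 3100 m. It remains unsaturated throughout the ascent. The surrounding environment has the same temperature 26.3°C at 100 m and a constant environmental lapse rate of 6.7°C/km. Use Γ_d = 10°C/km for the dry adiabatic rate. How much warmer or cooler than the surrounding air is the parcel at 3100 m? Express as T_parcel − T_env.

Parcel:
  100 → 3100 m (dry, 10°C/km): ΔT = -10 × 3 = -30°C → T = -3.7°C
Environment:
  100 → 3100 m (environment, 6.7°C/km): ΔT = -6.7 × 3 = -20.1°C → T = 6.2°C
T_parcel − T_env = -3.7 − 6.2 = -9.9°C

-9.9°C (parcel cooler than environment)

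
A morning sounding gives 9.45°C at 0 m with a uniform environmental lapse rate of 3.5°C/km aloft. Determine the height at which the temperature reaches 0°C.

Height above start = (9.45 − 0) / 3.5 = 2.7 km
Altitude = 0 m + 2700 m = 2700 m

2700 m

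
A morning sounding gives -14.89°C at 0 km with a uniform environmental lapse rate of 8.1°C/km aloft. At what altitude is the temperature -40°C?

3.1 km

Height above start = (-14.89 − (-40)) / 8.1 = 3.1 km
Altitude = 0 m + 3100 m = 3100 m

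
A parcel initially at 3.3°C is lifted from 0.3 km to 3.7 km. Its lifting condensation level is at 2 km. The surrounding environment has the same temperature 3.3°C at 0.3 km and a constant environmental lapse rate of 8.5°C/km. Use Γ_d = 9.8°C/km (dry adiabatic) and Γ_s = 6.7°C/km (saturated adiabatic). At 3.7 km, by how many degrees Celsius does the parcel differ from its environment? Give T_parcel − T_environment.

+0.85°C (parcel warmer than environment)

Parcel:
  300 → 2000 m (dry, 9.8°C/km): ΔT = -9.8 × 1.7 = -16.66°C → T = -13.36°C
  2000 → 3700 m (saturated, 6.7°C/km): ΔT = -6.7 × 1.7 = -11.39°C → T = -24.75°C
Environment:
  300 → 3700 m (environment, 8.5°C/km): ΔT = -8.5 × 3.4 = -28.9°C → T = -25.6°C
T_parcel − T_env = -24.75 − (-25.6) = +0.85°C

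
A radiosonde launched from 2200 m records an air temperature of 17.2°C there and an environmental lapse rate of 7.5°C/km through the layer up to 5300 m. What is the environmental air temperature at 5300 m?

2200–5300 m, environmental: Δz = 3.1 km ⇒ ΔT = -23.25°C; T = -6.05°C

-6.05°C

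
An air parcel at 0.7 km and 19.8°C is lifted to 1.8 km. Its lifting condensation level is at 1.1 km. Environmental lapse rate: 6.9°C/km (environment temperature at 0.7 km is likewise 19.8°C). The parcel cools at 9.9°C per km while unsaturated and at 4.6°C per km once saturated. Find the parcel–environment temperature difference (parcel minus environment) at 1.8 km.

+0.41°C (parcel warmer than environment)

Parcel:
  700–1100 m, dry: Δz = 0.4 km ⇒ ΔT = -3.96°C; T = 15.84°C
  1100–1800 m, saturated: Δz = 0.7 km ⇒ ΔT = -3.22°C; T = 12.62°C
Environment:
  700–1800 m, environment: Δz = 1.1 km ⇒ ΔT = -7.59°C; T = 12.21°C
T_parcel − T_env = 12.62 − 12.21 = +0.41°C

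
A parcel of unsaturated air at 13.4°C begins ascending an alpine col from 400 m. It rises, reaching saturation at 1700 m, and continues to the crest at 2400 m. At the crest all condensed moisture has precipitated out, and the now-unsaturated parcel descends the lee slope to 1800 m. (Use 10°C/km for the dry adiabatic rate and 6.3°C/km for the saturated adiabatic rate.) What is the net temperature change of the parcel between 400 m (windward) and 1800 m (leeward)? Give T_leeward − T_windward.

400–1700 m, dry: Δz = 1.3 km ⇒ ΔT = -13°C; T = 0.4°C
1700–2400 m, saturated: Δz = 0.7 km ⇒ ΔT = -4.41°C; T = -4.01°C
2400–1800 m, dry descent: Δz = 0.6 km ⇒ ΔT = +6°C; T = 1.99°C
Net change vs windward start: 1.99 − 13.4 = -11.41°C

-11.41°C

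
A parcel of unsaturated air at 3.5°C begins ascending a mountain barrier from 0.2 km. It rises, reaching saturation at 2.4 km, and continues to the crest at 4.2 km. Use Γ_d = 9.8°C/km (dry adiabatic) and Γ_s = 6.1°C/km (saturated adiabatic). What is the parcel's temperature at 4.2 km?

-29.04°C

Dry to 2400 m: -9.8 × 2.2 km = -21.56°C, so T = -18.06°C.
Saturated to 4200 m: -6.1 × 1.8 km = -10.98°C, so T = -29.04°C.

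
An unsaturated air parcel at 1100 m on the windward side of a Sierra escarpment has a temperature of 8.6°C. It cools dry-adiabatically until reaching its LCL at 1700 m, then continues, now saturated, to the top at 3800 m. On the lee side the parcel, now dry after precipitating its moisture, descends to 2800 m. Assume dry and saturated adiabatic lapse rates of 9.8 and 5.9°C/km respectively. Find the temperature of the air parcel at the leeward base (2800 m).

0.13°C

1100 → 1700 m (dry, 9.8°C/km): ΔT = -9.8 × 0.6 = -5.88°C → T = 2.72°C
1700 → 3800 m (saturated, 5.9°C/km): ΔT = -5.9 × 2.1 = -12.39°C → T = -9.67°C
3800 → 2800 m (dry descent, 9.8°C/km): ΔT = +9.8 × 1 = +9.8°C → T = 0.13°C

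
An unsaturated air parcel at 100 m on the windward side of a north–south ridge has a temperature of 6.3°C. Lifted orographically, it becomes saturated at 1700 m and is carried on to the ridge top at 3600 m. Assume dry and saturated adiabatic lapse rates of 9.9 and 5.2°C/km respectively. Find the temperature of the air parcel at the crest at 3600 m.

100–1700 m, dry: Δz = 1.6 km ⇒ ΔT = -15.84°C; T = -9.54°C
1700–3600 m, saturated: Δz = 1.9 km ⇒ ΔT = -9.88°C; T = -19.42°C

-19.42°C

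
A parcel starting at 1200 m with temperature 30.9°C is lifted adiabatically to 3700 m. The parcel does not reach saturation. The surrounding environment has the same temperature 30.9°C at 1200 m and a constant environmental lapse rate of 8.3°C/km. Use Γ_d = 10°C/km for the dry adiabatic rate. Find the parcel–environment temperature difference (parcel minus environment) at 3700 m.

Parcel:
  Dry to 3700 m: -10 × 2.5 km = -25°C, so T = 5.9°C.
Environment:
  Environment to 3700 m: -8.3 × 2.5 km = -20.75°C, so T = 10.15°C.
T_parcel − T_env = 5.9 − 10.15 = -4.25°C

-4.25°C (parcel cooler than environment)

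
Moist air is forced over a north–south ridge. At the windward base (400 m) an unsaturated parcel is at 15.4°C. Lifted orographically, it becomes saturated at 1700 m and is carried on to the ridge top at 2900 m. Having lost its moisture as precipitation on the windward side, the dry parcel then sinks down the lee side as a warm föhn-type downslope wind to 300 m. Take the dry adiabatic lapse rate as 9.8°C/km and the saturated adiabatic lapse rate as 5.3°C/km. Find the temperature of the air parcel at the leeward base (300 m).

21.78°C

From 400 m to 1700 m (dry): cools by 9.8 × 1.3 = 12.74°C, giving 2.66°C.
From 1700 m to 2900 m (saturated): cools by 5.3 × 1.2 = 6.36°C, giving -3.7°C.
From 2900 m to 300 m (dry descent): warms by 9.8 × 2.6 = 25.48°C, giving 21.78°C.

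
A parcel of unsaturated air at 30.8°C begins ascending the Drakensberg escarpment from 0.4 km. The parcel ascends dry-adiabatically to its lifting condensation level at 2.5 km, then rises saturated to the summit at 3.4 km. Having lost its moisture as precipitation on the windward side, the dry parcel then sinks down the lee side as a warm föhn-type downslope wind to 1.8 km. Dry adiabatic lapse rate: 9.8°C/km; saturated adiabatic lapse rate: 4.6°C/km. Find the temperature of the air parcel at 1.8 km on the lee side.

Dry to 2500 m: -9.8 × 2.1 km = -20.58°C, so T = 10.22°C.
Saturated to 3400 m: -4.6 × 0.9 km = -4.14°C, so T = 6.08°C.
Dry descent to 1800 m: +9.8 × 1.6 km = +15.68°C, so T = 21.76°C.

21.76°C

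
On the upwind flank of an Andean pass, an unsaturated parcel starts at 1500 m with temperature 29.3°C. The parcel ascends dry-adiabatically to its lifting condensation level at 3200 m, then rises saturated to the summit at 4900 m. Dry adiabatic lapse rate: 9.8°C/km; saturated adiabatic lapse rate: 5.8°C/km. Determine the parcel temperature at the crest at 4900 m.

1500 → 3200 m (dry, 9.8°C/km): ΔT = -9.8 × 1.7 = -16.66°C → T = 12.64°C
3200 → 4900 m (saturated, 5.8°C/km): ΔT = -5.8 × 1.7 = -9.86°C → T = 2.78°C

2.78°C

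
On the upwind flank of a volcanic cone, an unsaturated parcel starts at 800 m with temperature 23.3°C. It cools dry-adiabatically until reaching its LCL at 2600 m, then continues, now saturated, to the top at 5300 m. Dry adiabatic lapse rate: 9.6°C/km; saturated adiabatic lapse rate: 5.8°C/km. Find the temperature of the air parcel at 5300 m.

800–2600 m, dry: Δz = 1.8 km ⇒ ΔT = -17.28°C; T = 6.02°C
2600–5300 m, saturated: Δz = 2.7 km ⇒ ΔT = -15.66°C; T = -9.64°C

-9.64°C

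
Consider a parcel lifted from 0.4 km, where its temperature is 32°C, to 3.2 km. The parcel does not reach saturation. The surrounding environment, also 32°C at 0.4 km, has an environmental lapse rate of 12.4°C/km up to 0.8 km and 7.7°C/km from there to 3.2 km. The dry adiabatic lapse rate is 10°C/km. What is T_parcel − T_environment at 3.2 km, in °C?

-4.56°C (parcel cooler than environment)

Parcel:
  From 400 m to 3200 m (dry): cools by 10 × 2.8 = 28°C, giving 4°C.
Environment:
  From 400 m to 800 m (environment, lower layer): cools by 12.4 × 0.4 = 4.96°C, giving 27.04°C.
  From 800 m to 3200 m (environment, upper layer): cools by 7.7 × 2.4 = 18.48°C, giving 8.56°C.
T_parcel − T_env = 4 − 8.56 = -4.56°C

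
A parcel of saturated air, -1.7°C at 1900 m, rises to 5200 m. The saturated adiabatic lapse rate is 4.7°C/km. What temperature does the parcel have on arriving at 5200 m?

-17.21°C

Saturated adiabatic to 5200 m: -4.7 × 3.3 km = -15.51°C, so T = -17.21°C.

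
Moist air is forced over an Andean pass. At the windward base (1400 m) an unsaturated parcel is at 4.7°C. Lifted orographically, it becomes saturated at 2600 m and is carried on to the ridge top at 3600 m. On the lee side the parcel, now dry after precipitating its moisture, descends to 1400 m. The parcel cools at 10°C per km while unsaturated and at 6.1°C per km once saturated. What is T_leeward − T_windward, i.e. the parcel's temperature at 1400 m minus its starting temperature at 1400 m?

1400–2600 m, dry: Δz = 1.2 km ⇒ ΔT = -12°C; T = -7.3°C
2600–3600 m, saturated: Δz = 1 km ⇒ ΔT = -6.1°C; T = -13.4°C
3600–1400 m, dry descent: Δz = 2.2 km ⇒ ΔT = +22°C; T = 8.6°C
Net change vs windward start: 8.6 − 4.7 = +3.9°C

+3.9°C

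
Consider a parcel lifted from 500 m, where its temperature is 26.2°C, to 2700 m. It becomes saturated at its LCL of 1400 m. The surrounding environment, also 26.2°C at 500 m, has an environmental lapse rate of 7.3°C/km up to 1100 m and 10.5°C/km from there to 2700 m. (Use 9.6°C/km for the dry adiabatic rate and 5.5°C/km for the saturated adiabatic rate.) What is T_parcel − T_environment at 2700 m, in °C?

+5.39°C (parcel warmer than environment)

Parcel:
  500 → 1400 m (dry, 9.6°C/km): ΔT = -9.6 × 0.9 = -8.64°C → T = 17.56°C
  1400 → 2700 m (saturated, 5.5°C/km): ΔT = -5.5 × 1.3 = -7.15°C → T = 10.41°C
Environment:
  500 → 1100 m (environment, lower layer, 7.3°C/km): ΔT = -7.3 × 0.6 = -4.38°C → T = 21.82°C
  1100 → 2700 m (environment, upper layer, 10.5°C/km): ΔT = -10.5 × 1.6 = -16.8°C → T = 5.02°C
T_parcel − T_env = 10.41 − 5.02 = +5.39°C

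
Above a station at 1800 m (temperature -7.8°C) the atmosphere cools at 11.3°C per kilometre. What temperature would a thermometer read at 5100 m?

Environmental to 5100 m: -11.3 × 3.3 km = -37.29°C, so T = -45.09°C.

-45.09°C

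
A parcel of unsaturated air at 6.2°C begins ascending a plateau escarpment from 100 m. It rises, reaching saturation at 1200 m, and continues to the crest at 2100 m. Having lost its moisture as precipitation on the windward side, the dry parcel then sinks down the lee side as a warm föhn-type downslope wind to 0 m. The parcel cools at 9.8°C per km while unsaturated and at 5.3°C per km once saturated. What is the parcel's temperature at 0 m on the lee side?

100–1200 m, dry: Δz = 1.1 km ⇒ ΔT = -10.78°C; T = -4.58°C
1200–2100 m, saturated: Δz = 0.9 km ⇒ ΔT = -4.77°C; T = -9.35°C
2100–0 m, dry descent: Δz = 2.1 km ⇒ ΔT = +20.58°C; T = 11.23°C

11.23°C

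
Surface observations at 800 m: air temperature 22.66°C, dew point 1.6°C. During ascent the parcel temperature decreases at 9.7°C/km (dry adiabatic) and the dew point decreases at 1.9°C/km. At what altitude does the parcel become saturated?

T and T_d converge at 9.7 − 1.9 = 7.8°C per km
Height above start = (22.66 − 1.6) / 7.8 = 2.7 km
LCL altitude = 800 m + 2700 m = 3500 m

3500 m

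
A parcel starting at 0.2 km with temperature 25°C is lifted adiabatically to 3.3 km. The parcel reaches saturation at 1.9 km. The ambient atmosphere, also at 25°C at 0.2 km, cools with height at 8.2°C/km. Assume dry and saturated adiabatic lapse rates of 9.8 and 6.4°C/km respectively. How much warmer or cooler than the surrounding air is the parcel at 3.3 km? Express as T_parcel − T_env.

-0.2°C (parcel cooler than environment)

Parcel:
  Dry to 1900 m: -9.8 × 1.7 km = -16.66°C, so T = 8.34°C.
  Saturated to 3300 m: -6.4 × 1.4 km = -8.96°C, so T = -0.62°C.
Environment:
  Environment to 3300 m: -8.2 × 3.1 km = -25.42°C, so T = -0.42°C.
T_parcel − T_env = -0.62 − (-0.42) = -0.2°C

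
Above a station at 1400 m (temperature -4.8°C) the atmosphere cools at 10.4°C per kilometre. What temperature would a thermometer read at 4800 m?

1400 → 4800 m (environmental, 10.4°C/km): ΔT = -10.4 × 3.4 = -35.36°C → T = -40.16°C

-40.16°C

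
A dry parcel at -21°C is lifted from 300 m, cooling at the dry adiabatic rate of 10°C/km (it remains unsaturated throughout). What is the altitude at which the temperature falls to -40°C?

Height above start = (-21 − (-40)) / 10 = 1.9 km
Altitude = 300 m + 1900 m = 2200 m

2200 m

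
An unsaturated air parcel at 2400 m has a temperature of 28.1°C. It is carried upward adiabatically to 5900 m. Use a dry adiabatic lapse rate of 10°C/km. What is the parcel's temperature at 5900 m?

From 2400 m to 5900 m (dry adiabatic): cools by 10 × 3.5 = 35°C, giving -6.9°C.

-6.9°C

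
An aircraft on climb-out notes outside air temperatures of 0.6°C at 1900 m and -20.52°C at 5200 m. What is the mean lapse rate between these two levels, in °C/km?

Γ = −ΔT/Δz = (0.6 − (-20.52)) / (5200 − 1900) m
  = 21.12°C / 3.3 km = 6.4°C/km

6.4°C/km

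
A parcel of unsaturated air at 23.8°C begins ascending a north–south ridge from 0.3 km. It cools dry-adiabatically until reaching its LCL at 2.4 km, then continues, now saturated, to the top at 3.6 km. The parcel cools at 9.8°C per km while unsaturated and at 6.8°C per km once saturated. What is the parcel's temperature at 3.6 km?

300 → 2400 m (dry, 9.8°C/km): ΔT = -9.8 × 2.1 = -20.58°C → T = 3.22°C
2400 → 3600 m (saturated, 6.8°C/km): ΔT = -6.8 × 1.2 = -8.16°C → T = -4.94°C

-4.94°C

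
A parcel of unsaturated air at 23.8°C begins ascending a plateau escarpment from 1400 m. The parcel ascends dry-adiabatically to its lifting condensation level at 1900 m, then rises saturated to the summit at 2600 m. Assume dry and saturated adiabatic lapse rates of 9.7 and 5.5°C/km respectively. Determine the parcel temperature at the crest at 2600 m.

15.1°C

1400–1900 m, dry: Δz = 0.5 km ⇒ ΔT = -4.85°C; T = 18.95°C
1900–2600 m, saturated: Δz = 0.7 km ⇒ ΔT = -3.85°C; T = 15.1°C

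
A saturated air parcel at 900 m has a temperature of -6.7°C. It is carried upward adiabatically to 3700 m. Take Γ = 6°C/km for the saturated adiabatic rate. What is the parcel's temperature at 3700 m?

-23.5°C

Saturated adiabatic to 3700 m: -6 × 2.8 km = -16.8°C, so T = -23.5°C.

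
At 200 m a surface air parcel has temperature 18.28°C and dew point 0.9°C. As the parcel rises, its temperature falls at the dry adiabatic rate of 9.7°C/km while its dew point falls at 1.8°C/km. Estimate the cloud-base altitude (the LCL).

T and T_d converge at 9.7 − 1.8 = 7.9°C per km
Height above start = (18.28 − 0.9) / 7.9 = 2.2 km
LCL altitude = 200 m + 2200 m = 2400 m

2400 m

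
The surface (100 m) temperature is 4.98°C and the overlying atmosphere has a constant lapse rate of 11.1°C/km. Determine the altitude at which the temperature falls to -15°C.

Height above start = (4.98 − (-15)) / 11.1 = 1.8 km
Altitude = 100 m + 1800 m = 1900 m

1900 m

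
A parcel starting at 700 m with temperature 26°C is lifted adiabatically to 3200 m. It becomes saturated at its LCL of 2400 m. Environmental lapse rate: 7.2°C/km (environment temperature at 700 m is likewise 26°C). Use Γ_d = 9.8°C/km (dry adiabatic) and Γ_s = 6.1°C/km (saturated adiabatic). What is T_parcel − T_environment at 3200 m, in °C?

Parcel:
  700–2400 m, dry: Δz = 1.7 km ⇒ ΔT = -16.66°C; T = 9.34°C
  2400–3200 m, saturated: Δz = 0.8 km ⇒ ΔT = -4.88°C; T = 4.46°C
Environment:
  700–3200 m, environment: Δz = 2.5 km ⇒ ΔT = -18°C; T = 8°C
T_parcel − T_env = 4.46 − 8 = -3.54°C

-3.54°C (parcel cooler than environment)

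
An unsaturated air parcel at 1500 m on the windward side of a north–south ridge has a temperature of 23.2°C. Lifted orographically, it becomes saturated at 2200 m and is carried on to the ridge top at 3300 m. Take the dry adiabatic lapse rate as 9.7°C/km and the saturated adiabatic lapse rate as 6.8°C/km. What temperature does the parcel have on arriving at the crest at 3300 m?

8.93°C

1500 → 2200 m (dry, 9.7°C/km): ΔT = -9.7 × 0.7 = -6.79°C → T = 16.41°C
2200 → 3300 m (saturated, 6.8°C/km): ΔT = -6.8 × 1.1 = -7.48°C → T = 8.93°C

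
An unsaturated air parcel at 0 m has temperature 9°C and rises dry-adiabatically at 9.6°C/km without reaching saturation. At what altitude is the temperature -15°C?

Height above start = (9 − (-15)) / 9.6 = 2.5 km
Altitude = 0 m + 2500 m = 2500 m

2500 m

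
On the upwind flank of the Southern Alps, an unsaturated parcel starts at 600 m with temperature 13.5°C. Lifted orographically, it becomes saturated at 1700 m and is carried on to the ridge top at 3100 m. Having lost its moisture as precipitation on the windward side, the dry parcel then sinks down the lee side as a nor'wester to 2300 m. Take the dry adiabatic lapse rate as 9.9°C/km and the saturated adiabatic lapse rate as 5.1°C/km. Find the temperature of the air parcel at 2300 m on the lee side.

3.39°C

600 → 1700 m (dry, 9.9°C/km): ΔT = -9.9 × 1.1 = -10.89°C → T = 2.61°C
1700 → 3100 m (saturated, 5.1°C/km): ΔT = -5.1 × 1.4 = -7.14°C → T = -4.53°C
3100 → 2300 m (dry descent, 9.9°C/km): ΔT = +9.9 × 0.8 = +7.92°C → T = 3.39°C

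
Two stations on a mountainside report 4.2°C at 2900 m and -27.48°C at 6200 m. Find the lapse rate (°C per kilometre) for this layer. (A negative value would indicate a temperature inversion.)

Γ = −ΔT/Δz = (4.2 − (-27.48)) / (6200 − 2900) m
  = 31.68°C / 3.3 km = 9.6°C/km

9.6°C/km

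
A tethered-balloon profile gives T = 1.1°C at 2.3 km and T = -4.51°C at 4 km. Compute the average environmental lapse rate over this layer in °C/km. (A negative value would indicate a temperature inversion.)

3.3°C/km

Γ = −ΔT/Δz = (1.1 − (-4.51)) / (4000 − 2300) m
  = 5.61°C / 1.7 km = 3.3°C/km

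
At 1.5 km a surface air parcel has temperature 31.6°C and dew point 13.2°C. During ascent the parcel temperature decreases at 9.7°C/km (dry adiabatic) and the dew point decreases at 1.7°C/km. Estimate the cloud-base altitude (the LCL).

3.8 km

T and T_d converge at 9.7 − 1.7 = 8°C per km
Height above start = (31.6 − 13.2) / 8 = 2.3 km
LCL altitude = 1500 m + 2300 m = 3800 m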